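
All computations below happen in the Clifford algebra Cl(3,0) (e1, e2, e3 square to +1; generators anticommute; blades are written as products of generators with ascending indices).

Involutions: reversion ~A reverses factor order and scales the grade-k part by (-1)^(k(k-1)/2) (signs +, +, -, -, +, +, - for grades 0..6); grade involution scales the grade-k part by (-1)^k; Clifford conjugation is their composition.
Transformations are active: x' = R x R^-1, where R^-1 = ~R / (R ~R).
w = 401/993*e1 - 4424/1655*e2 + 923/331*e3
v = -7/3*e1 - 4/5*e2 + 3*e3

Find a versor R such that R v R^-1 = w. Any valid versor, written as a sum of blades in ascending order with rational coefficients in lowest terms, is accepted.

Since q(v) = q(w) = 3394/225, the sum R = v + w = -1916/993*e1 - 5748/1655*e2 + 1916/331*e3 does the job whenever invertible.
Answer: -1916/993*e1 - 5748/1655*e2 + 1916/331*e3


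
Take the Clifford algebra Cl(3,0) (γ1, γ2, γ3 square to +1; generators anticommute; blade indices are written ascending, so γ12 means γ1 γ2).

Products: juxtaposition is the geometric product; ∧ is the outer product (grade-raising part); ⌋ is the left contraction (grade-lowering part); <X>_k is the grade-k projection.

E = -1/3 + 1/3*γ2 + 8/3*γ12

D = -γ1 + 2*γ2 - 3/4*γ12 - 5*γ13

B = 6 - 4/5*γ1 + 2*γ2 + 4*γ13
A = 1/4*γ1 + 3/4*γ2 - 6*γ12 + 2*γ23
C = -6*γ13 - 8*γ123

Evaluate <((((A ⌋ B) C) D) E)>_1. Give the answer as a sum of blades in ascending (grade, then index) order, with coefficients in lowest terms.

step 1: 13/10 + γ3
step 2: 6*γ1 - 8*γ12 - 39/5*γ13 - 52/5*γ123
step 3: -51 - 16*γ1 + 79/2*γ2 - 228/5*γ3 + 12*γ12 + 104/5*γ13 - 95/4*γ23 + 78/5*γ123
step 4: -11/6 - 96*γ1 - 437/6*γ2 - 1109/60*γ3 - 436/3*γ12 + 256/5*γ13 + 943/12*γ23 - 2006/15*γ123
step 5: -96*γ1 - 437/6*γ2 - 1109/60*γ3
Answer: -96*γ1 - 437/6*γ2 - 1109/60*γ3


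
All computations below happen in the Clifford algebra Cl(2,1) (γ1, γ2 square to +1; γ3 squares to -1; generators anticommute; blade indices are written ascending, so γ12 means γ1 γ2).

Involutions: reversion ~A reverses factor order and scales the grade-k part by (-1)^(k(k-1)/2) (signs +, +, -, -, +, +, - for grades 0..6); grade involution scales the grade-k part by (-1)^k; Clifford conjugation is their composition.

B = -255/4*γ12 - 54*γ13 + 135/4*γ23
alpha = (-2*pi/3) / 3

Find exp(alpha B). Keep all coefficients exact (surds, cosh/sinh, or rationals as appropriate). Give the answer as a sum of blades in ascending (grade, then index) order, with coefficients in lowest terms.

B^2 term by term: the squares give (-255/4)^2*(γ12)^2 + (-54)^2*(γ13)^2 + (135/4)^2*(γ23)^2 = 65025/16*(-1) + 2916*(+1) + 18225/16*(+1) = -9 (each basis 2-blade squares to minus the product of its generators' squares); cross terms between blades sharing an index anticommute and cancel. So B^2 = -9.
B^2 = -9 — the series telescopes trigonometrically here: l = 3, alpha*l = -2*pi/3, so exp(alpha B) = cos(-2*pi/3) + (sin(-2*pi/3)/3)*B = -1/2 + (-sqrt(3)/6)*B.
Answer: -1/2 + 85*sqrt(3)/8*γ12 + 9*sqrt(3)*γ13 - 45*sqrt(3)/8*γ23


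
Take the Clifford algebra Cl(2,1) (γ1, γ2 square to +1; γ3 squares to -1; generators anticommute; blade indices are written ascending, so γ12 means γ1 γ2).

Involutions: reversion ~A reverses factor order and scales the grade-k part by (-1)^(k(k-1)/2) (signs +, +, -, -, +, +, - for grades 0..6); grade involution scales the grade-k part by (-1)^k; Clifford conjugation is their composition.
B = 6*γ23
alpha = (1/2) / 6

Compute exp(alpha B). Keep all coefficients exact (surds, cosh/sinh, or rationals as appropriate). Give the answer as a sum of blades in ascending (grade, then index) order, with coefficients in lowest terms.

B^2 = (6)^2*(γ23)^2 = 36*(+1) = 36 (a basis 2-blade squares to minus the product of its generators' squares).
B^2 = 36 — the series telescopes hyperbolically here: l = 6, alpha*l = 1/2, so exp(alpha B) = cosh(1/2) + (sinh(1/2)/6)*B = cosh(1/2) + (sinh(1/2)/6)*B.
Answer: cosh(1/2) + sinh(1/2)*γ23


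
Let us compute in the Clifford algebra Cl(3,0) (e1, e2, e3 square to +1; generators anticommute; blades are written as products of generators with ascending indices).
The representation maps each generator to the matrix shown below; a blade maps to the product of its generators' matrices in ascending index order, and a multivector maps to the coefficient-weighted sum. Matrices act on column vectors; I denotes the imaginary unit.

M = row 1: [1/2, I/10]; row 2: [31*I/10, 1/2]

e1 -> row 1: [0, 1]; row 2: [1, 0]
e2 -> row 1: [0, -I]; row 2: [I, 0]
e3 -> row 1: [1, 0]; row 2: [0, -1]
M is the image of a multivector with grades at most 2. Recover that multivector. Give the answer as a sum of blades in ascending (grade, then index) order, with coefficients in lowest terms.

Method: 1, rho(e1), rho(e2), rho(e3) form a trace-orthogonal basis of the 2x2 complex matrices (tr(X Y) = 2 if X = Y, else 0), so M = m0*1 + m1*rho(e1) + m2*rho(e2) + m3*rho(e3) with m0 = tr(M)/2 = 1/2, m1 = tr(M rho(e1))/2 = 8*I/5, m2 = tr(M rho(e2))/2 = 3/2, m3 = tr(M rho(e3))/2 = 0.
Multiplying table entries, the bivector images are rho(e1 e2) = I*rho(e3), rho(e1 e3) = -I*rho(e2), rho(e2 e3) = I*rho(e1); with real blade coefficients the real parts of m0..m3 are the coefficients of 1, e1, e2, e3 and the imaginary parts give the bivectors (e2 e3: Im m1, e1 e3: -Im m2, e1 e2: Im m3).
Answer: 1/2 + 3/2*e2 + 8/5*e2 e3


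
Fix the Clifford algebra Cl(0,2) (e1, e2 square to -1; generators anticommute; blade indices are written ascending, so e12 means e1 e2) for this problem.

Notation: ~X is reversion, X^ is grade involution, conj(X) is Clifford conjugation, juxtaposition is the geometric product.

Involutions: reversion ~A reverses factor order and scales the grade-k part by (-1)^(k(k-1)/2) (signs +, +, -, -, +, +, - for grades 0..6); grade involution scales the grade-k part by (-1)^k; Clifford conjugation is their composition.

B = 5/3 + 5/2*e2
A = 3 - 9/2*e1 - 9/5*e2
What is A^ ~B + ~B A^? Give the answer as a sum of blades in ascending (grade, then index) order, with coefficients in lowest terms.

first term: 1/2 + 15/2*e1 + 21/2*e2 + 45/4*e12
second term: 1/2 + 15/2*e1 + 21/2*e2 - 45/4*e12
Answer: 1 + 15*e1 + 21*e2


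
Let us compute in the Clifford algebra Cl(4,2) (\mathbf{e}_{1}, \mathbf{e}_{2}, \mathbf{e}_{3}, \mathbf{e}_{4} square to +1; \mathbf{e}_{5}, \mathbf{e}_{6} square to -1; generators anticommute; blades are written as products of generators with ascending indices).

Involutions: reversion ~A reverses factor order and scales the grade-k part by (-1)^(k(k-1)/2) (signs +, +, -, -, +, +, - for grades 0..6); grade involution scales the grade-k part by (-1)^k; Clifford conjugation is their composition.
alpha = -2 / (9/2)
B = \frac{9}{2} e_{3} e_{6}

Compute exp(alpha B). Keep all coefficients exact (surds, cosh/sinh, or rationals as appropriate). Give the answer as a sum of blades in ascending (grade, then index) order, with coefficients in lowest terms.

B^2 = (\frac{9}{2})^2*(e_{3} e_{6})^2 = \frac{81}{4}*(+1) = \frac{81}{4} (a basis 2-blade squares to minus the product of its generators' squares).
B^2 = \frac{81}{4} — the series telescopes hyperbolically here: l = \frac{9}{2}, alpha*l = -2, so exp(alpha B) = cosh(-2) + (sinh(-2)/(\frac{9}{2}))*B = \cosh{\left(2 \right)} + (- \frac{2 \sinh{\left(2 \right)}}{9})*B.
Answer: \cosh{\left(2 \right)} - \sinh{\left(2 \right)} e_{3} e_{6}


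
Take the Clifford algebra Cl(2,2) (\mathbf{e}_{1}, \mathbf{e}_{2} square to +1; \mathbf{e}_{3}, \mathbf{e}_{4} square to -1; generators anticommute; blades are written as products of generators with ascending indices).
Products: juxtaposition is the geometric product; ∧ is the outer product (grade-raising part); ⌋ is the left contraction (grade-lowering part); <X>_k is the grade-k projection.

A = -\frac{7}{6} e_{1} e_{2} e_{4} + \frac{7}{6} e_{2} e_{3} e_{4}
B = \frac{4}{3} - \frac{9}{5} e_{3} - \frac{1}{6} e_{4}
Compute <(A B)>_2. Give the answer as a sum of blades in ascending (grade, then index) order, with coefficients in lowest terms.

step 1: -\frac{7}{36} e_{1} e_{2} + \frac{7}{36} e_{2} e_{3} - \frac{21}{10} e_{2} e_{4} - \frac{14}{9} e_{1} e_{2} e_{4} + \frac{14}{9} e_{2} e_{3} e_{4} - \frac{21}{10} e_{1} e_{2} e_{3} e_{4}
step 2: -\frac{7}{36} e_{1} e_{2} + \frac{7}{36} e_{2} e_{3} - \frac{21}{10} e_{2} e_{4}
Answer: -\frac{7}{36} e_{1} e_{2} + \frac{7}{36} e_{2} e_{3} - \frac{21}{10} e_{2} e_{4}


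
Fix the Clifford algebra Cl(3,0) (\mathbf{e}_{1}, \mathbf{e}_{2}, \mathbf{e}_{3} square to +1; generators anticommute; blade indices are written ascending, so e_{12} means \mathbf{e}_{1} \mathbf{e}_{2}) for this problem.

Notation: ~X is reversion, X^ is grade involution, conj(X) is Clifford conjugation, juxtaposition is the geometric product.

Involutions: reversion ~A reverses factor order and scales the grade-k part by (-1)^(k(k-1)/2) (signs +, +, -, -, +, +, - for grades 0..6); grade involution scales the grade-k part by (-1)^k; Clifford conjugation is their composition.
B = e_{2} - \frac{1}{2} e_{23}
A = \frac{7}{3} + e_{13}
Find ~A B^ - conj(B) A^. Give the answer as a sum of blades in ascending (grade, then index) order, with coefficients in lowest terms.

first term: -\frac{7}{3} e_{2} - \frac{1}{2} e_{12} - \frac{7}{6} e_{23} - e_{123}
second term: -\frac{7}{3} e_{2} + \frac{1}{2} e_{12} + \frac{7}{6} e_{23} + e_{123}
Answer: -e_{12} - \frac{7}{3} e_{23} - 2 e_{123}


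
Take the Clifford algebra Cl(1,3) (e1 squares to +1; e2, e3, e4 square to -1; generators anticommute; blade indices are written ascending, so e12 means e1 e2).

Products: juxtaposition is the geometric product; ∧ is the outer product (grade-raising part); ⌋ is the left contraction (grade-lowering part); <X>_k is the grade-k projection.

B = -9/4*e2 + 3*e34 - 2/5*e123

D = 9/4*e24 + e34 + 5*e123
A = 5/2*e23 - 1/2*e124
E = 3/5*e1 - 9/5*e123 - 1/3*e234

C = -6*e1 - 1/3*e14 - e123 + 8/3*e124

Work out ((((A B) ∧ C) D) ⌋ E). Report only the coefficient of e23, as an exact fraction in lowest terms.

step 1: e1 - 45/8*e3 + 9/8*e14 - 15/2*e24 - 1/5*e34 - 3/2*e123
step 2: -135/4*e13 + 45*e124 - 27/40*e134 - 15*e1234
step 3: -4023/40*e1 + 675/4*e2 - 75*e4 + 15*e12 - 135/4*e13 + 135/4*e14 - 27/8*e24 - 225*e34 + 7443/160*e123 + 1215/16*e1234
step 4: 18711/800 - 543/4*e2 - 207/8*e3 - 1215/4*e13 + 31207/200*e23 + 225/4*e34
Answer: 31207/200


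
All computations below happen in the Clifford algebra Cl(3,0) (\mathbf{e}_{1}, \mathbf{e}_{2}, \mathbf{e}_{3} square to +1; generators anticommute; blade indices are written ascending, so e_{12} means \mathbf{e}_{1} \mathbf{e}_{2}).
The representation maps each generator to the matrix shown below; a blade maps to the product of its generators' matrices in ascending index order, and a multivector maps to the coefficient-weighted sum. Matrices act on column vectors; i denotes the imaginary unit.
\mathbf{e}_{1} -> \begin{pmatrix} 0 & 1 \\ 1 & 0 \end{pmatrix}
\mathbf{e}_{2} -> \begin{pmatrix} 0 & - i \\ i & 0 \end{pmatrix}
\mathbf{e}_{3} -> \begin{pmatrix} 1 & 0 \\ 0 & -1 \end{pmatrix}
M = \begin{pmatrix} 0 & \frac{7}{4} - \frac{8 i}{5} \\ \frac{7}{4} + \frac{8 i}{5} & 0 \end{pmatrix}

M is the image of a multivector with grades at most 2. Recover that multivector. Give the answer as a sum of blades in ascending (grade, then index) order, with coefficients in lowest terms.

Method: 1, rho(e_{1}), rho(e_{2}), rho(e_{3}) form a trace-orthogonal basis of the 2x2 complex matrices (tr(X Y) = 2 if X = Y, else 0), so M = m0*1 + m1*rho(e_{1}) + m2*rho(e_{2}) + m3*rho(e_{3}) with m0 = tr(M)/2 = 0, m1 = tr(M rho(e_{1}))/2 = \frac{7}{4}, m2 = tr(M rho(e_{2}))/2 = \frac{8}{5}, m3 = tr(M rho(e_{3}))/2 = 0.
Multiplying table entries, the bivector images are rho(e_{12}) = i*rho(e_{3}), rho(e_{13}) = -i*rho(e_{2}), rho(e_{23}) = i*rho(e_{1}); with real blade coefficients the real parts of m0..m3 are the coefficients of 1, e_{1}, e_{2}, e_{3} and the imaginary parts give the bivectors (e_{23}: Im m1, e_{13}: -Im m2, e_{12}: Im m3).
Answer: \frac{7}{4} e_{1} + \frac{8}{5} e_{2}


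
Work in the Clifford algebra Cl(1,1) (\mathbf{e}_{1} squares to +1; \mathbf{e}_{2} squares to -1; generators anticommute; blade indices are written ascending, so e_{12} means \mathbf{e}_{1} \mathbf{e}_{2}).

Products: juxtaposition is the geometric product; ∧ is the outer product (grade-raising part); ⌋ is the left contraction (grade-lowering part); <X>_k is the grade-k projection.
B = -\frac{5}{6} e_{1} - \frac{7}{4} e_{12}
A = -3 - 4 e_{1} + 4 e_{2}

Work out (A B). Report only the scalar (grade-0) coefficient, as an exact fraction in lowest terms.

step 1: \frac{10}{3} - \frac{9}{2} e_{1} + 7 e_{2} + \frac{103}{12} e_{12}
Answer: \frac{10}{3}


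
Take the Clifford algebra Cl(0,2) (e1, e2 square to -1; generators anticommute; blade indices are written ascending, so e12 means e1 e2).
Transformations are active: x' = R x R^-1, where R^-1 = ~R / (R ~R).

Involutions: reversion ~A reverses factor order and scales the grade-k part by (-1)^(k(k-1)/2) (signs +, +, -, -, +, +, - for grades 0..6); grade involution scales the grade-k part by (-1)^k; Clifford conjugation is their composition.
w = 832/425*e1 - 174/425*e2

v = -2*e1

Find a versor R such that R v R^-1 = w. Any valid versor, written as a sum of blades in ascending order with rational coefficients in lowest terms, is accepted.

Reasoning: v^2 = w^2 = -4 since conjugation preserves the quadratic form; R = v + w = -18/425*e1 - 174/425*e2 is then valid when invertible, keeping its own part and reversing (v - w)/2.
Answer: -18/425*e1 - 174/425*e2


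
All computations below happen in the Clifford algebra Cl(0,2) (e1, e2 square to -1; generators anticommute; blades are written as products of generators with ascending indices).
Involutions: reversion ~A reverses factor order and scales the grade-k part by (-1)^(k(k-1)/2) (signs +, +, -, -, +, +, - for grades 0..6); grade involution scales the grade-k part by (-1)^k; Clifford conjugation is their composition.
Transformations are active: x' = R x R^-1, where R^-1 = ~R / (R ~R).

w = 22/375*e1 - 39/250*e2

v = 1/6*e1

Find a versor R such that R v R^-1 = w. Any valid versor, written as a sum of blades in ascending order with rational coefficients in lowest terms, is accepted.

Construction: equal norms (both -1/36) license R = v + w = 169/750*e1 - 39/250*e2 — nothing changes along that direction, while (v - w)/2 changes sign, so v maps onto w.
Answer: 169/750*e1 - 39/250*e2


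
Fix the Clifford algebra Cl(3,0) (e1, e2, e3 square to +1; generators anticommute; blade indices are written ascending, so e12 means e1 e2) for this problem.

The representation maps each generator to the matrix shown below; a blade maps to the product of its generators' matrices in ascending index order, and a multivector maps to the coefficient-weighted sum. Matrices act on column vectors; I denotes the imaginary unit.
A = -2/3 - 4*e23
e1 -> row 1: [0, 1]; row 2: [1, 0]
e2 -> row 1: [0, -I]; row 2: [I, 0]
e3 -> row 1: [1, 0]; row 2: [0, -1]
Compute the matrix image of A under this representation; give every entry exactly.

Bivector images (products of the table entries): rho(e23) = rho(e2)rho(e3) = row 1: [0, I]; row 2: [I, 0].
M = (-2/3)*1 + (-4)*rho(e23), summed entrywise (1 is the identity matrix):
Answer: row 1: [-2/3, -4*I]; row 2: [-4*I, -2/3]


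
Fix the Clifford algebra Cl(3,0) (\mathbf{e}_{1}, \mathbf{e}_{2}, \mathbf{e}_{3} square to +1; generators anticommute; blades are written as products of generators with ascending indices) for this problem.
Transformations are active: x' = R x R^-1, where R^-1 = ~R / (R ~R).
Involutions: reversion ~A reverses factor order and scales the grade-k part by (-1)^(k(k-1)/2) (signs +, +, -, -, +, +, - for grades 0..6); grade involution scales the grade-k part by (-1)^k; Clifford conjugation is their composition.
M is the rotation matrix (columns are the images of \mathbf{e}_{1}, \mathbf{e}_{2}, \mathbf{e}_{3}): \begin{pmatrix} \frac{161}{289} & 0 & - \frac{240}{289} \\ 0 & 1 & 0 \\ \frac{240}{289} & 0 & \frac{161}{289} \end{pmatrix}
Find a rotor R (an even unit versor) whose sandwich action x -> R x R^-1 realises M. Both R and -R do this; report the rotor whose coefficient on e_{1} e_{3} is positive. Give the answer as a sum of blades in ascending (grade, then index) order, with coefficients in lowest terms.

Method: write R = a + b12*e_{1} e_{2} + b13*e_{1} e_{3} + b23*e_{2} e_{3} with a^2 + b12^2 + b13^2 + b23^2 = 1 (so R^-1 = ~R). Expanding the columns R e_j ~R gives tr M = 4a^2 - 1 and, from the antisymmetric part, M21 - M12 = -4a*b12, M13 - M31 = 4a*b13, M32 - M23 = -4a*b23.
Here tr M = \frac{611}{289}, so a^2 = (1 + tr M)/4 = \frac{225}{289} and a = ±\frac{15}{17}. Taking a = \frac{15}{17}: M21 - M12 = 0, M13 - M31 = -\frac{480}{289}, M32 - M23 = 0, giving b12 = 0, b13 = -\frac{8}{17}, b23 = 0, i.e. R = \frac{15}{17} - \frac{8}{17} e_{1} e_{3}.
Its e_{1} e_{3} coefficient is negative, so report the other preimage -R.
Answer: -\frac{15}{17} + \frac{8}{17} e_{1} e_{3}. Sheet selection: the two-to-one cover makes ±R indistinguishable at the matrix level (trace \frac{611}{289}), so uniqueness comes from the required sign on e_{1} e_{3}.


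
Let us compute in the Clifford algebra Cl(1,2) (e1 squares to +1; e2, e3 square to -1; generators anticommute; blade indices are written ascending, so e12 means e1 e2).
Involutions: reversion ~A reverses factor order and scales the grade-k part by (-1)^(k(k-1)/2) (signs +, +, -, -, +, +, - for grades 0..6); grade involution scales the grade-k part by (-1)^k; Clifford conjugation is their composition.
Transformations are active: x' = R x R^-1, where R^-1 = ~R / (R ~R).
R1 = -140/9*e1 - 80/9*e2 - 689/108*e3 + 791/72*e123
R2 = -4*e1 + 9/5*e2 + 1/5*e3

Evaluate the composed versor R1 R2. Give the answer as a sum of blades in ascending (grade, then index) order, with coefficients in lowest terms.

Distribute over the terms of R2 (each basis-blade product reordered to ascending indices, repeated generators contracted through their squares):
R1 (-4*e1) = 560/9 - 320/9*e12 - 689/27*e13 - 791/18*e23
R1 (9/5*e2) = 16 - 28*e12 + 791/40*e13 + 689/60*e23
R1 (1/5*e3) = 689/540 - 791/360*e12 - 28/9*e13 - 16/9*e23
Summing the partial products and collecting blades:
Answer: 42929/540 - 23671/360*e12 - 9563/1080*e13 - 6163/180*e23


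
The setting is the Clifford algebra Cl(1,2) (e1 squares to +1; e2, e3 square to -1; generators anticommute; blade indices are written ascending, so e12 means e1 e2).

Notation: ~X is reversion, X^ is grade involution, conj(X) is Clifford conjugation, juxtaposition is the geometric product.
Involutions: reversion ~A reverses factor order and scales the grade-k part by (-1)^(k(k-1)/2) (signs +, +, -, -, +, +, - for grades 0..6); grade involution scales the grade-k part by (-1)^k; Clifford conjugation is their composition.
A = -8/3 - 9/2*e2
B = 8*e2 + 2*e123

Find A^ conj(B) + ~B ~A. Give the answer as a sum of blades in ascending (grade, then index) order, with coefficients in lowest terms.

first term: 36 + 64/3*e2 + 9*e13 - 16/3*e123
second term: 36 - 64/3*e2 + 9*e13 + 16/3*e123
Answer: 72 + 18*e13


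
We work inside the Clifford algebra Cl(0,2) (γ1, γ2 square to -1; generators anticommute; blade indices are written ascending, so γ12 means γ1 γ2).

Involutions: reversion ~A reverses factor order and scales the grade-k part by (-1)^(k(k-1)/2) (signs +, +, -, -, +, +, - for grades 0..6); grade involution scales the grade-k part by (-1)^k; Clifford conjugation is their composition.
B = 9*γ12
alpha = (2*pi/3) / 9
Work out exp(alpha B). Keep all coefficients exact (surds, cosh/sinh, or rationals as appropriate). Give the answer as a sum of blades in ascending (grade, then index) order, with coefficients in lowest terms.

B^2 = (9)^2*(γ12)^2 = 81*(-1) = -81 (a basis 2-blade squares to minus the product of its generators' squares).
B^2 = -81 — the series telescopes trigonometrically here: l = 9, alpha*l = 2*pi/3, so exp(alpha B) = cos(2*pi/3) + (sin(2*pi/3)/9)*B = -1/2 + (sqrt(3)/18)*B.
Answer: -1/2 + sqrt(3)/2*γ12


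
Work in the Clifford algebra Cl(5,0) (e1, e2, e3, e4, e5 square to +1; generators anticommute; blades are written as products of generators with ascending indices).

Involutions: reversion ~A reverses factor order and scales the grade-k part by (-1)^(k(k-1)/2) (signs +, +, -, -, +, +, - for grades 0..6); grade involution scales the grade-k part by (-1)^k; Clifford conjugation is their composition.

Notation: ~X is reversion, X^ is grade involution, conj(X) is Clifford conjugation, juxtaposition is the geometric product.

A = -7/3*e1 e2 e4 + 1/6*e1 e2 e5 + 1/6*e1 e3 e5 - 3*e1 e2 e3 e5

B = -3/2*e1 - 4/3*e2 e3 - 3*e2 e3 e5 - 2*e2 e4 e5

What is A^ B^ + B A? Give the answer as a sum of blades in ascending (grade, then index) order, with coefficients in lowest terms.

first term: 9*e1 + 1/2*e1 e2 - 1/2*e1 e3 - 1/3*e1 e4 - 26/3*e1 e5 + 7/2*e2 e4 - 1/4*e2 e5 - 1/4*e3 e5 - 2/9*e1 e2 e5 + 26/9*e1 e3 e4 + 2/9*e1 e3 e5 + 9/2*e2 e3 e5 + 1/3*e1 e2 e3 e4 + 7*e1 e3 e4 e5
second term: 9*e1 - 1/2*e1 e2 + 1/2*e1 e3 + 1/3*e1 e4 + 2/3*e1 e5 + 7/2*e2 e4 - 1/4*e2 e5 - 1/4*e3 e5 - 2/9*e1 e2 e5 - 82/9*e1 e3 e4 + 2/9*e1 e3 e5 + 9/2*e2 e3 e5 + 1/3*e1 e2 e3 e4 + 7*e1 e3 e4 e5
Answer: 18*e1 - 8*e1 e5 + 7*e2 e4 - 1/2*e2 e5 - 1/2*e3 e5 - 4/9*e1 e2 e5 - 56/9*e1 e3 e4 + 4/9*e1 e3 e5 + 9*e2 e3 e5 + 2/3*e1 e2 e3 e4 + 14*e1 e3 e4 e5


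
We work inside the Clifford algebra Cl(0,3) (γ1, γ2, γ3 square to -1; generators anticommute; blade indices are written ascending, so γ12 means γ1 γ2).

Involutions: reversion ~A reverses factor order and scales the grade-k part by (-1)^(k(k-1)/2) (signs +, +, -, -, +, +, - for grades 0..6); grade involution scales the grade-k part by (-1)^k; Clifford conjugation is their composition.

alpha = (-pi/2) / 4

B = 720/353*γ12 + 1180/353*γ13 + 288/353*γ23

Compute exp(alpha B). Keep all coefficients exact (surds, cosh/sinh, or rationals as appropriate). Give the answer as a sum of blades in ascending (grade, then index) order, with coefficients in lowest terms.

B^2 term by term: the squares give (720/353)^2*(γ12)^2 + (1180/353)^2*(γ13)^2 + (288/353)^2*(γ23)^2 = 518400/124609*(-1) + 1392400/124609*(-1) + 82944/124609*(-1) = -16 (each basis 2-blade squares to minus the product of its generators' squares); cross terms between blades sharing an index anticommute and cancel. So B^2 = -16.
B^2 = -16 — a negative square means the series sums to a rotation: l = 4, alpha*l = -pi/2, so exp(alpha B) = cos(-pi/2) + (sin(-pi/2)/4)*B = 0 + (-1/4)*B.
Answer: -180/353*γ12 - 295/353*γ13 - 72/353*γ23


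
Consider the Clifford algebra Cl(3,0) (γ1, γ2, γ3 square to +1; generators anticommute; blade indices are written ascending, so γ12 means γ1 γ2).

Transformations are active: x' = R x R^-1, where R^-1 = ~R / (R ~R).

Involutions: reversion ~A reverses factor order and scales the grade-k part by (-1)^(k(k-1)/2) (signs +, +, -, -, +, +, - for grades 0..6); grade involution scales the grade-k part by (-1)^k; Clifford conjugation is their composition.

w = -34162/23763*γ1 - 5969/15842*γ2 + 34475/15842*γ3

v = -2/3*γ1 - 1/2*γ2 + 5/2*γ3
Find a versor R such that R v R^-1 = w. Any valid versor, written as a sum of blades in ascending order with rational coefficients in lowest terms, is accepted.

Why this works: both vectors square to 125/18, so q(v) = q(w) and R = v + w = -16668/7921*γ1 - 6945/7921*γ2 + 37040/7921*γ3 carries v to w — its own direction survives, the complement (v - w)/2 flips.
Answer: -16668/7921*γ1 - 6945/7921*γ2 + 37040/7921*γ3


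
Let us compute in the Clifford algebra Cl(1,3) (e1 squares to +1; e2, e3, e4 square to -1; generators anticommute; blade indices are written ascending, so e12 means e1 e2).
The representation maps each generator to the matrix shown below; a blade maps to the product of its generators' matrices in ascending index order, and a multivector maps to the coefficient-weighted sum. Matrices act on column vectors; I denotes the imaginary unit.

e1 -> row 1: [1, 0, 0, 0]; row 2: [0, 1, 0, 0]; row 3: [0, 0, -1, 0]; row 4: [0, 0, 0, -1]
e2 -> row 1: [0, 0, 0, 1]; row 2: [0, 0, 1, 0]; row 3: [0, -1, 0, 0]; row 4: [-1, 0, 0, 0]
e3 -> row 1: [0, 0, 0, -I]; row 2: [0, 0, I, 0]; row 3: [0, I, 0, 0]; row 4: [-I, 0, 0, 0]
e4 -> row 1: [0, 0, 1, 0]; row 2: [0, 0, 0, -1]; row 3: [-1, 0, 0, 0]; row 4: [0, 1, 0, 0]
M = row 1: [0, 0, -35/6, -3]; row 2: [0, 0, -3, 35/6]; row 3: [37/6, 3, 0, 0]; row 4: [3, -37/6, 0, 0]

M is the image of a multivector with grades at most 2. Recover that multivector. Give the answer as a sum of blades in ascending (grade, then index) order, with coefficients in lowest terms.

Method: the blade images are trace-orthogonal — tr(rho(e_A) rho(e_B)^-1) = 4 if A = B and 0 otherwise — and rho(e_A)^-1 = (e_A)^2 * rho(e_A) with (e_A)^2 = +1 or -1, so the coefficient of e_A in the preimage is (e_A)^2 * tr(M rho(e_A))/4.
Nonzero projections over blades of grade <= 2: e2: (e2)^2 = -1, tr(M rho(e2)) = 12, coefficient -3; e4: (e4)^2 = -1, tr(M rho(e4)) = 24, coefficient -6; e14: (e14)^2 = +1, tr(M rho(e14)) = 2/3, coefficient 1/6. Every other blade of grade <= 2 projects to 0.
Answer: -3*e2 - 6*e4 + 1/6*e14


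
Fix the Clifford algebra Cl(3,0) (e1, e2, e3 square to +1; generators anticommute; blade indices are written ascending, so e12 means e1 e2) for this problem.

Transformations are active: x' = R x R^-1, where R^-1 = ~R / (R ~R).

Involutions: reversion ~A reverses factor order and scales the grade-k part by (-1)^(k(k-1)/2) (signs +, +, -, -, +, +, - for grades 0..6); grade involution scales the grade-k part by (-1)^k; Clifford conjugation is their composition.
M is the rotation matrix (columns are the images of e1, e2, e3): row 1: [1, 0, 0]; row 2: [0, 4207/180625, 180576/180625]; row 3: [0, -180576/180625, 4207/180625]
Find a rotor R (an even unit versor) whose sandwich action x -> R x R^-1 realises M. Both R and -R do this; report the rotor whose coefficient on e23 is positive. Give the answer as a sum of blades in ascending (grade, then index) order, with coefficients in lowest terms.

Method: write R = a + b12*e12 + b13*e13 + b23*e23 with a^2 + b12^2 + b13^2 + b23^2 = 1 (so R^-1 = ~R). Expanding the columns R e_j ~R gives tr M = 4a^2 - 1 and, from the antisymmetric part, M21 - M12 = -4a*b12, M13 - M31 = 4a*b13, M32 - M23 = -4a*b23.
Here tr M = 189039/180625, so a^2 = (1 + tr M)/4 = 92416/180625 and a = ±304/425. Taking a = 304/425: M21 - M12 = 0, M13 - M31 = 0, M32 - M23 = -361152/180625, giving b12 = 0, b13 = 0, b23 = 297/425, i.e. R = 304/425 + 297/425*e23.
Its e23 coefficient is already positive.
Answer: 304/425 + 297/425*e23. Uniqueness: Spin(3) -> SO(3) maps R and -R to the same rotation of trace 189039/180625; fixing the sign of the e23 coefficient removes the ambiguity.


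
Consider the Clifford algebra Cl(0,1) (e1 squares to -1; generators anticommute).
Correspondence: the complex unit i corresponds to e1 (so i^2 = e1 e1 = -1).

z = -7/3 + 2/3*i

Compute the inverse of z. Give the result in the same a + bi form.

In blades: z = -7/3 + 2/3*e1.
With qbar = -7/3 - 2/3*e1 (scalar fixed, mapped units negated), z qbar = 53/9 (the sum of squared coefficients), so z^-1 = qbar / (53/9) = -21/53 - 6/53*e1; translating back:
Answer: -21/53 - 6/53*i


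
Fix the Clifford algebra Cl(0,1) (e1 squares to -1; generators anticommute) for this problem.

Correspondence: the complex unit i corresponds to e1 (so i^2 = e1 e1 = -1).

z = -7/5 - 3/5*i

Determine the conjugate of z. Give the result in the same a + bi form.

In blades: z = -7/5 - 3/5*e1.
Conjugation here is Clifford conjugation: the scalar is fixed and the grade-1 and grade-2 blades all flip sign, giving -7/5 + 3/5*e1; translating back:
Answer: -7/5 + 3/5*i


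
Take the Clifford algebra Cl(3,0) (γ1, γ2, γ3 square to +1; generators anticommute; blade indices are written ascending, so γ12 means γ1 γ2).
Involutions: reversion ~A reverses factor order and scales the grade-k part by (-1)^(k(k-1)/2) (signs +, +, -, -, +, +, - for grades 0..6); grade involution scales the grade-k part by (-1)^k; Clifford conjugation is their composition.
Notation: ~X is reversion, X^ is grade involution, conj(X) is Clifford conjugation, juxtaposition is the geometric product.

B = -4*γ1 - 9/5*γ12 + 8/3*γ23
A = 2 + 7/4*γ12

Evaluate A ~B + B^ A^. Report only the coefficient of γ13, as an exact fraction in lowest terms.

first term: -63/20 - 8*γ1 + 7*γ2 + 18/5*γ12 - 14/3*γ13 - 16/3*γ23
second term: 63/20 + 8*γ1 + 7*γ2 - 18/5*γ12 - 14/3*γ13 + 16/3*γ23
Answer: -28/3


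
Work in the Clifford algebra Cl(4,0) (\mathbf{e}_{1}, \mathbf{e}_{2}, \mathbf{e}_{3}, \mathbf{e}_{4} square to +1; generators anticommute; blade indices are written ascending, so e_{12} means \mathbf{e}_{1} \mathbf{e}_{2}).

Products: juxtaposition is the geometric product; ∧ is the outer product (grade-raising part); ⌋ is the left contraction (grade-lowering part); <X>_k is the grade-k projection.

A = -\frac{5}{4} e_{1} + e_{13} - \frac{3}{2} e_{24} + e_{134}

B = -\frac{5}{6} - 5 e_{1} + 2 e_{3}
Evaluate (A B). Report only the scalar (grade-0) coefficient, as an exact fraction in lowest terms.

step 1: \frac{25}{4} + \frac{73}{24} e_{1} + 5 e_{3} - \frac{10}{3} e_{13} - 2 e_{14} + \frac{5}{4} e_{24} - 5 e_{34} + \frac{15}{2} e_{124} - \frac{5}{6} e_{134} + 3 e_{234}
Answer: \frac{25}{4}


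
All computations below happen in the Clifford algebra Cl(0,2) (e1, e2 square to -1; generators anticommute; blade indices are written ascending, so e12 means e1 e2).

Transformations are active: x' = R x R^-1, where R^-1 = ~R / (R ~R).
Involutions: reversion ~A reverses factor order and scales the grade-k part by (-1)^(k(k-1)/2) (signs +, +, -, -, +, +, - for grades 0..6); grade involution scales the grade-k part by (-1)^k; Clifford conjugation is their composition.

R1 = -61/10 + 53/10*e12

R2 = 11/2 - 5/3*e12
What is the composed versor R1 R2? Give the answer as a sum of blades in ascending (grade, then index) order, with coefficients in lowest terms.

Distribute over the terms of R1 (each basis-blade product reordered to ascending indices, repeated generators contracted through their squares):
(-61/10) R2 = -671/20 + 61/6*e12
(53/10*e12) R2 = 53/6 + 583/20*e12
Summing the partial products and collecting blades:
Answer: -1483/60 + 2359/60*e12


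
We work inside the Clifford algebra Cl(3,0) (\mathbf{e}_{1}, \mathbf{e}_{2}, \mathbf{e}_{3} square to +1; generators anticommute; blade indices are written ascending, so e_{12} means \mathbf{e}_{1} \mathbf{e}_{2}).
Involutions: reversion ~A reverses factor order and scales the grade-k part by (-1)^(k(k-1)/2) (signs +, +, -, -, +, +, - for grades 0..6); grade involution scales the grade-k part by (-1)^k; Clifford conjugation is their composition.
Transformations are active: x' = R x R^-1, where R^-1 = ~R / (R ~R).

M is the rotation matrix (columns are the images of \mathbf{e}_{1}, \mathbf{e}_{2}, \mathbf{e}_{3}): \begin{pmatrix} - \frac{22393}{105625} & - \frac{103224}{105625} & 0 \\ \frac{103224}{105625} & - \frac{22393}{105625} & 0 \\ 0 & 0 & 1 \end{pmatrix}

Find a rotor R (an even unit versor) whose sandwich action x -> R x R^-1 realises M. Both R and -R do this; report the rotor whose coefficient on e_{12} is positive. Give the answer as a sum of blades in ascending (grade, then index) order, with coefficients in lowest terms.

Method: write R = a + b12*e_{12} + b13*e_{13} + b23*e_{23} with a^2 + b12^2 + b13^2 + b23^2 = 1 (so R^-1 = ~R). Expanding the columns R e_j ~R gives tr M = 4a^2 - 1 and, from the antisymmetric part, M21 - M12 = -4a*b12, M13 - M31 = 4a*b13, M32 - M23 = -4a*b23.
Here tr M = \frac{60839}{105625}, so a^2 = (1 + tr M)/4 = \frac{41616}{105625} and a = ±\frac{204}{325}. Taking a = \frac{204}{325}: M21 - M12 = \frac{206448}{105625}, M13 - M31 = 0, M32 - M23 = 0, giving b12 = -\frac{253}{325}, b13 = 0, b23 = 0, i.e. R = \frac{204}{325} - \frac{253}{325} e_{12}.
Its e_{12} coefficient is negative, so report the other preimage -R.
Answer: -\frac{204}{325} + \frac{253}{325} e_{12}. Note: both R and -R realise this M (trace \frac{60839}{105625}); the covering map identifies them, and the e_{12}-coefficient sign is the tie-breaker.


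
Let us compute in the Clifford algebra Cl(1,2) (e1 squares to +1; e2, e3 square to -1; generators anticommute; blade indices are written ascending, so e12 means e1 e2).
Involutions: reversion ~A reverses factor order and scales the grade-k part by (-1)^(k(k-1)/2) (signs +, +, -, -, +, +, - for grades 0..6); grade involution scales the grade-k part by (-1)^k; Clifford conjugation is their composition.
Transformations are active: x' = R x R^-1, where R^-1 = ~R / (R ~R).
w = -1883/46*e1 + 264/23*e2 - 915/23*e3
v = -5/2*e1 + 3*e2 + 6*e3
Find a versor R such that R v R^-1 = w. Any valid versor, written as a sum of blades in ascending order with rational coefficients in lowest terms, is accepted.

Here q(v) = q(w) = -155/4; the classical choice R = v + w = -999/23*e1 + 333/23*e2 - 777/23*e3 then realises v -> w under the sandwich.
Answer: -999/23*e1 + 333/23*e2 - 777/23*e3


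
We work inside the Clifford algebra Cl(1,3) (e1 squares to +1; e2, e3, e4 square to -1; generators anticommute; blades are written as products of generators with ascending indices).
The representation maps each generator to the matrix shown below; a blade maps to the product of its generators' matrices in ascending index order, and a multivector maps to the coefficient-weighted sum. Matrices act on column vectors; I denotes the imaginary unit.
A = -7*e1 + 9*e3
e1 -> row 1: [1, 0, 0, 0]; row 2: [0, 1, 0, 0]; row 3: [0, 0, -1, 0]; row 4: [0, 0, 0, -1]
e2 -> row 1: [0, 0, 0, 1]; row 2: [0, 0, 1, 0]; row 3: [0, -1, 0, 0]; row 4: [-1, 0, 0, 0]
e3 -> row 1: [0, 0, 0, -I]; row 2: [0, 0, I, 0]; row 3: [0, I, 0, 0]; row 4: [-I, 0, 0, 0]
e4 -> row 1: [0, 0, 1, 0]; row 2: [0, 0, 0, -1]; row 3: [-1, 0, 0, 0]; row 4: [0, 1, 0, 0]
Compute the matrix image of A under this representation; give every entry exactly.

M = (-7)*rho(e1) + (9)*rho(e3), summed entrywise:
Answer: row 1: [-7, 0, 0, -9*I]; row 2: [0, -7, 9*I, 0]; row 3: [0, 9*I, 7, 0]; row 4: [-9*I, 0, 0, 7]


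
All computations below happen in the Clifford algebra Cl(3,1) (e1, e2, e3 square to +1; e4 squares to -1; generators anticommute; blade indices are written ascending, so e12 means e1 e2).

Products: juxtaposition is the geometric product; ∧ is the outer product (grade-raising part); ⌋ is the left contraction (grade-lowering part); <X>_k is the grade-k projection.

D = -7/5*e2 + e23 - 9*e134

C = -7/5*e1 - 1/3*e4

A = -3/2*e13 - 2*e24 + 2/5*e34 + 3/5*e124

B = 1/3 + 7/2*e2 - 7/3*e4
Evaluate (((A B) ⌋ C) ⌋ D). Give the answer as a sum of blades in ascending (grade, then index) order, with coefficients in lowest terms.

step 1: -14/3*e2 + 14/15*e3 + 7*e4 + 7/5*e12 - 1/2*e13 - 21/10*e14 - 2/3*e24 + 2/15*e34 + 21/4*e123 + 1/5*e124 + 7/2*e134 + 7/5*e234
step 2: 7/3
step 3: -49/15*e2 + 7/3*e23 - 21*e134
Answer: -49/15*e2 + 7/3*e23 - 21*e134


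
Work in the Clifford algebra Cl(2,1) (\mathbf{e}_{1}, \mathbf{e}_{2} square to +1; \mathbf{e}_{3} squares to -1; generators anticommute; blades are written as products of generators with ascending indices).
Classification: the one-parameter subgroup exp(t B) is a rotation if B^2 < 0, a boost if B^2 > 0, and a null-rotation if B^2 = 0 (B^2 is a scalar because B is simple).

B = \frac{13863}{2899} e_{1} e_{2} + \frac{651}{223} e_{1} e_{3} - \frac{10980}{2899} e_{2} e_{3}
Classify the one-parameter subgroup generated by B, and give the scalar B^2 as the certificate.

B^2 term by term: the squares give (\frac{13863}{2899})^2*(e_{1} e_{2})^2 + (\frac{651}{223})^2*(e_{1} e_{3})^2 + (-\frac{10980}{2899})^2*(e_{2} e_{3})^2 = \frac{192182769}{8404201}*(-1) + \frac{423801}{49729}*(+1) + \frac{120560400}{8404201}*(+1) = 0 (each basis 2-blade squares to minus the product of its generators' squares); cross terms between blades sharing an index anticommute and cancel. So B^2 = 0.
Answer: null-rotation, certificate B^2 = 0. One invariant decides it: the square 0 survives every conjugation, and its sign is exactly the classification.


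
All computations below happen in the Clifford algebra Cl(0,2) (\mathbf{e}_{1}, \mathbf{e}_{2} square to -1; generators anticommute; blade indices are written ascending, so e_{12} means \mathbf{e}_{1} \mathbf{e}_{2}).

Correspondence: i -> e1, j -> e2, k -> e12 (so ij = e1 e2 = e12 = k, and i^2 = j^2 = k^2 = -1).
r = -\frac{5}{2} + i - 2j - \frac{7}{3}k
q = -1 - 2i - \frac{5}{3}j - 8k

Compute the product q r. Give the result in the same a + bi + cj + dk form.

In blades: q = -1 - 2 e_{1} - \frac{5}{3} e_{2} - 8 e_{12}, r = -\frac{5}{2} + e_{1} - 2 e_{2} - \frac{7}{3} e_{12}.
Distribute q over r term by term (generator squares from the signature, products reordered to ascending indices): (-1)*r = \frac{5}{2} - e_{1} + 2 e_{2} + \frac{7}{3} e_{12}; (-2 e_{1})*r = 2 + 5 e_{1} - \frac{14}{3} e_{2} + 4 e_{12}; (-\frac{5}{3} e_{2})*r = -\frac{10}{3} + \frac{35}{9} e_{1} + \frac{25}{6} e_{2} + \frac{5}{3} e_{12}; (-8 e_{12})*r = -\frac{56}{3} - 16 e_{1} - 8 e_{2} + 20 e_{12}.
Sum: -\frac{35}{2} - \frac{73}{9} e_{1} - \frac{13}{2} e_{2} + 28 e_{12}; translating back through the correspondence:
Answer: -\frac{35}{2} - \frac{73}{9}i - \frac{13}{2}j + 28k


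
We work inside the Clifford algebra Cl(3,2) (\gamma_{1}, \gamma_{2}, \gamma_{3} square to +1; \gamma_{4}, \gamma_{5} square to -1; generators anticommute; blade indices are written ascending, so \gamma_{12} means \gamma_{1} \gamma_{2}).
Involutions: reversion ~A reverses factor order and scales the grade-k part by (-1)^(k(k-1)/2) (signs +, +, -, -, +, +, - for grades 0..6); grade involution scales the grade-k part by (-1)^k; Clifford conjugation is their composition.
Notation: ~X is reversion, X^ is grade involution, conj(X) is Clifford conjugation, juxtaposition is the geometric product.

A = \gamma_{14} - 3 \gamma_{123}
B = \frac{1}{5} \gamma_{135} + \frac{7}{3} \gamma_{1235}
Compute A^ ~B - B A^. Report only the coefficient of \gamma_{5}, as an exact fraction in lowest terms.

first term: -7 \gamma_{5} - \frac{3}{5} \gamma_{25} - \frac{1}{5} \gamma_{345} - \frac{7}{3} \gamma_{2345}
second term: 7 \gamma_{5} - \frac{3}{5} \gamma_{25} - \frac{1}{5} \gamma_{345} + \frac{7}{3} \gamma_{2345}
Answer: -14


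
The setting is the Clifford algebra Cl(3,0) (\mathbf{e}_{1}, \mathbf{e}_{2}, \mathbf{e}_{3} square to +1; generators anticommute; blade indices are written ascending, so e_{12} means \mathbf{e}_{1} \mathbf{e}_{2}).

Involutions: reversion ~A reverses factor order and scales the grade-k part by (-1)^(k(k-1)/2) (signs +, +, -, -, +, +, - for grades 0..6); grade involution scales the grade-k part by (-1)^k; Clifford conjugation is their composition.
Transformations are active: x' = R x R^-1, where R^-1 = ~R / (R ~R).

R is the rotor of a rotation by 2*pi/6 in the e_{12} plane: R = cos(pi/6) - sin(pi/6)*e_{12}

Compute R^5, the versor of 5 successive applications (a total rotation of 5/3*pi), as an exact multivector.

Half-angle bookkeeping: 5 applications in e_{12} add up to rotor phase 5*pi/6 = \frac{5 \pi}{6}, so R^5 = cos(\frac{5 \pi}{6}) - sin(\frac{5 \pi}{6})*e_{12}.
cos(\frac{5 \pi}{6}) = - \frac{\sqrt{3}}{2} and sin(\frac{5 \pi}{6}) = \frac{1}{2}, so R^5 = - \frac{\sqrt{3}}{2} - \frac{1}{2} e_{12}. The net rotation is 5/3*pi; the rotor keeps the half-angle phase exactly.
Answer: - \frac{\sqrt{3}}{2} - \frac{1}{2} e_{12}


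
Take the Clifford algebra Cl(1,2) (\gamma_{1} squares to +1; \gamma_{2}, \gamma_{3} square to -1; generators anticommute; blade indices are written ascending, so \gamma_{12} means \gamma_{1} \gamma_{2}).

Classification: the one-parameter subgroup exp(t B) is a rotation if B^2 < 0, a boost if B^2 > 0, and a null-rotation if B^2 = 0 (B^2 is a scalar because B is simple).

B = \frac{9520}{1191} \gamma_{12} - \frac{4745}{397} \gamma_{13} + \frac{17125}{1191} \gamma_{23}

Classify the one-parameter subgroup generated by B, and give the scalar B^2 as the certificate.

B^2 term by term: the squares give (\frac{9520}{1191})^2*(\gamma_{12})^2 + (-\frac{4745}{397})^2*(\gamma_{13})^2 + (\frac{17125}{1191})^2*(\gamma_{23})^2 = \frac{90630400}{1418481}*(+1) + \frac{22515025}{157609}*(+1) + \frac{293265625}{1418481}*(-1) = 0 (each basis 2-blade squares to minus the product of its generators' squares); cross terms between blades sharing an index anticommute and cancel. So B^2 = 0.
Answer: null-rotation, certificate B^2 = 0. One invariant decides it: the square 0 survives every conjugation, and its sign is exactly the classification.
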